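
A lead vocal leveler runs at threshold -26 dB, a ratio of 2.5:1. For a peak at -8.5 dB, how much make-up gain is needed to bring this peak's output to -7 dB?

The peak compresses to -26 + 17.5/2.5 = -19 dB.
To reach -7 dB requires -7 − (-19) = 12 dB of make-up.

12 dB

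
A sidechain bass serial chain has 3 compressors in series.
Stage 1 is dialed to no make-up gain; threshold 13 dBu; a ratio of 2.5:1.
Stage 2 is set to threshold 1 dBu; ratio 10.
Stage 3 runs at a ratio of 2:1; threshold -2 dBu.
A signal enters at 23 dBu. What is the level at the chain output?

0.3 dBu

Stage 1: overshoot 10 dB → 10/2.5 = 4 dB → 17 dBu.
Stage 2: 16 dB above 1 dBu, reduced 10:1 to 1.6 dB above → 2.6 dBu.
Stage 3: 4.6 dB above -2 dBu, reduced 2:1 to 2.3 dB above → 0.3 dBu.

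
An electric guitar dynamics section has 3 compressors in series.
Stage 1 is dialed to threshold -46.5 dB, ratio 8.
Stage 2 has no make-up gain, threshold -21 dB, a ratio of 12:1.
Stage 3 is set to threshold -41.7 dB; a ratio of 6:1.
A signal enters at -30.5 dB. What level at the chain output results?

-44.5 dB

Stage 1: overshoot 16 dB → 16/8 = 2 dB → -44.5 dB.
Stage 2: -44.5 dB ≤ -21 dB, so stage 2 doesn't engage; output -44.5 dB.
Stage 3: below threshold (-44.5 ≤ -41.7); passes unchanged; output -44.5 dB.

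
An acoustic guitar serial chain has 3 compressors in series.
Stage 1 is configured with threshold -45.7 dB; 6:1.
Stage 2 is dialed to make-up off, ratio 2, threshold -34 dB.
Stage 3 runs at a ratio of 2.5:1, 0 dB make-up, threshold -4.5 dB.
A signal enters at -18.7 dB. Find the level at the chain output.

Stage 1: -18.7 dB is 27 dB over -45.7 dB; at 6:1 that becomes 4.5 dB over, giving -41.2 dB.
Stage 2: -41.2 dB ≤ -34 dB, so stage 2 doesn't engage; output -41.2 dB.
Stage 3: -41.2 dB ≤ -4.5 dB, so stage 3 doesn't engage; output -41.2 dB.

-41.2 dB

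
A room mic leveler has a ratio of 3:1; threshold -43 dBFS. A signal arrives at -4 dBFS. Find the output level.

-30 dBFS

The input is 39 dB above the -43 dBFS threshold.
The 39 dB excess becomes 13 dB after 3:1 reduction.
So the level is -43 + 13 = -30 dBFS.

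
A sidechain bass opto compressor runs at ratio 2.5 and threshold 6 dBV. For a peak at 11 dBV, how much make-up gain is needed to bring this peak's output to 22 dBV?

14 dB

The peak compresses to 6 + 5/2.5 = 8 dBV.
To reach 22 dBV requires 22 − 8 = 14 dB of make-up.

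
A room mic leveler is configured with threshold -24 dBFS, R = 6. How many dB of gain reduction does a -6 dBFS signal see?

-6 dBFS exceeds the threshold by 18 dB.
At 6:1, output sits 18/6 = 3 dB above threshold.
So the signal is attenuated by 18 − 3 = 15 dB.

15 dB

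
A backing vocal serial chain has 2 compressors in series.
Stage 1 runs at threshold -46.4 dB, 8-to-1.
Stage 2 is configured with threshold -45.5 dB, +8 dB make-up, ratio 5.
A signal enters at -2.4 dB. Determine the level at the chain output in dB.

-36.58 dB

Stage 1: 44 dB above -46.4 dB, reduced 8:1 to 5.5 dB above → -40.9 dB.
Stage 2: 4.6 dB above -45.5 dB, reduced 5:1 to 0.92 dB above → -44.58 dB; +8 dB make-up → -36.58 dB.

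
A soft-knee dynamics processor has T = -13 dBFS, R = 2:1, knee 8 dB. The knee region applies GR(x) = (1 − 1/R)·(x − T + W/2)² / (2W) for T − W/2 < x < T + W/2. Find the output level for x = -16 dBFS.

x − T + W/2 = -16 − (-13) + 4 = 1.
GR = (1 − 1/2) × 1² / 16 = 0.5 × 1 / 16 = 0.03125 dB.
Output = -16 − 0.03125 = -16.03125 dBFS.

-16.03125 dBFS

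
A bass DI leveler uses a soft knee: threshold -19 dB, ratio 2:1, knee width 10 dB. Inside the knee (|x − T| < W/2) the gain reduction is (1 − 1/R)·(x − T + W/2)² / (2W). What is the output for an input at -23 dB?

x − T + W/2 = -23 − (-19) + 5 = 1.
GR = (1 − 1/2) × 1² / 20 = 0.5 × 1 / 20 = 0.025 dB.
Output = -23 − 0.025 = -23.025 dB.

-23.025 dB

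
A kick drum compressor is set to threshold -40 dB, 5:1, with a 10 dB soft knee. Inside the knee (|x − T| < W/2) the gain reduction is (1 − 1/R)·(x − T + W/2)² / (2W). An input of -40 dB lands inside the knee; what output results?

x − T + W/2 = -40 − (-40) + 5 = 5.
GR = (1 − 1/5) × 5² / 20 = 0.8 × 25 / 20 = 1 dB.
Output = -40 − 1 = -41 dB.

-41 dB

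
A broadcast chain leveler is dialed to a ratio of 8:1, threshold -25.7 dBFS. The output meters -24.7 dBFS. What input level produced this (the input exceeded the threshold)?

The compressed level sits -24.7 − (-25.7) = 1 dB over threshold.
Undo the ratio: input overshoot = 1 × 8 = 8 dB, giving input = -17.7 dBFS.

-17.7 dBFS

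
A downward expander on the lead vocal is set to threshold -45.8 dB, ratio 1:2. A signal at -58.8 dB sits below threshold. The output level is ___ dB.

-71.8 dB

Undershoot = (-45.8) − (-58.8) = 13 dB.
At 1:2, that expands to 26 dB under threshold.
Output = -45.8 − 26 = -71.8 dB.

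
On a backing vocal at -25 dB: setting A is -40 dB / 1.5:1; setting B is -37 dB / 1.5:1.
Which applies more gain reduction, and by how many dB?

A, by 1 dB

A: GR = 15 − 15/1.5 = 5 dB.
B: GR = 12 − 12/1.5 = 4 dB.
A applies 1 dB more gain reduction.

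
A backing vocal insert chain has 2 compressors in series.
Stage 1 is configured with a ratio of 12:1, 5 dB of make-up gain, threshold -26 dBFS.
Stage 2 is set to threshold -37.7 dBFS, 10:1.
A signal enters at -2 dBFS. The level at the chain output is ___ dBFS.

-35.83 dBFS

Stage 1: 24 dB above -26 dBFS, reduced 12:1 to 2 dB above → -24 dBFS; +5 dB make-up → -19 dBFS.
Stage 2: -19 dBFS is 18.7 dB over -37.7 dBFS; at 10:1 that becomes 1.87 dB over, giving -35.83 dBFS.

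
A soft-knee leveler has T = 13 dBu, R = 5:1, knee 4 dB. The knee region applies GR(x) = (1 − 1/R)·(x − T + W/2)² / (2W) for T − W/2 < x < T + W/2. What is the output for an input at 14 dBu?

x − T + W/2 = 14 − 13 + 2 = 3.
GR = (1 − 1/5) × 3² / 8 = 0.8 × 9 / 8 = 0.9 dB.
Output = 14 − 0.9 = 13.1 dBu.

13.1 dBu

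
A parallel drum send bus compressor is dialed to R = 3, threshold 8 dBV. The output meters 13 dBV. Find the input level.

23 dBV

That's 5 dB above the 8 dBV threshold.
Input overshoot = R × output overshoot = 15 dB → input = 8 + 15 = 23 dBV.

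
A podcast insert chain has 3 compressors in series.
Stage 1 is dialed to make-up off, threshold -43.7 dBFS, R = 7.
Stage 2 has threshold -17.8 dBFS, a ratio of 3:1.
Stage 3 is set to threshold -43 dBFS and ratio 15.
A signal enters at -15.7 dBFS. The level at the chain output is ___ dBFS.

-42.78 dBFS

Stage 1: -15.7 dBFS is 28 dB over -43.7 dBFS; at 7:1 that becomes 4 dB over, giving -39.7 dBFS.
Stage 2: below threshold (-39.7 ≤ -17.8); passes unchanged; output -39.7 dBFS.
Stage 3: 3.3 dB above -43 dBFS, reduced 15:1 to 0.22 dB above → -42.78 dBFS.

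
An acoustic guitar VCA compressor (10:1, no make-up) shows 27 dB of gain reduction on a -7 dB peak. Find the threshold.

-37 dB

Input is 30 dB above T (since output overshoot × R = input overshoot: (-34 − T)·10 = -7 − T gives T = -37 dB).
Check: -37 + (-7 − (-37))/10 = -37 + 3 = -34 dB. ✓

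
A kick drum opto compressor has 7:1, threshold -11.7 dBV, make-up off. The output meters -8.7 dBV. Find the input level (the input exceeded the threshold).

Post-compression overshoot = -8.7 − (-11.7) = 3 dB.
Undo the ratio: input overshoot = 3 × 7 = 21 dB, giving input = 9.3 dBV.

9.3 dBV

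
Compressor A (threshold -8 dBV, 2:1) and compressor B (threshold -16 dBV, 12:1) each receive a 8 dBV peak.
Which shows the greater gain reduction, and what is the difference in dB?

B, by 14 dB

A: overshoot 16 dB → output overshoot 8 dB → GR 8 dB.
B: overshoot 24 dB → output overshoot 2 dB → GR 22 dB.
B applies 14 dB more gain reduction.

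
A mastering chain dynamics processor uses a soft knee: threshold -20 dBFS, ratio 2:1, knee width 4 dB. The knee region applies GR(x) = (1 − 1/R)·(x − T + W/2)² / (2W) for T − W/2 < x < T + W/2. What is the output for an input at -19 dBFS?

x − T + W/2 = -19 − (-20) + 2 = 3.
GR = (1 − 1/2) × 3² / 8 = 0.5 × 9 / 8 = 0.5625 dB.
Output = -19 − 0.5625 = -19.5625 dBFS.

-19.5625 dBFS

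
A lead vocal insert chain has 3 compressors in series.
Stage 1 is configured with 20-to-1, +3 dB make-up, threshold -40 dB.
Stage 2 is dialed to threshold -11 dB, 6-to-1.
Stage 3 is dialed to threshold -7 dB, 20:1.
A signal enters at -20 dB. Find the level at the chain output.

Stage 1: 20 dB above -40 dB, reduced 20:1 to 1 dB above → -39 dB; +3 dB make-up → -36 dB.
Stage 2: -36 dB ≤ -11 dB, so stage 2 doesn't engage; output -36 dB.
Stage 3: -36 dB ≤ -7 dB, so stage 3 doesn't engage; output -36 dB.

-36 dB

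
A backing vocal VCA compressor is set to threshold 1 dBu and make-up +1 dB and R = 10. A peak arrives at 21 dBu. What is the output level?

4 dBu

Overshoot: 21 − 1 = 20 dB.
At 10:1 the overshoot is divided by 10, leaving 2 dB above threshold.
That puts the output at 3 dBu; make-up adds 1 dB, giving 4 dBu.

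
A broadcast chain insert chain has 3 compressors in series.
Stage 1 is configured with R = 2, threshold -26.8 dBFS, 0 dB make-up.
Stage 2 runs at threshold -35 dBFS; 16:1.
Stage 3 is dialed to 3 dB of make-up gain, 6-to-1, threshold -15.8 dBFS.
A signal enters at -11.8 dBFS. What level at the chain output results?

-31.01875 dBFS

Stage 1: 15 dB above -26.8 dBFS, reduced 2:1 to 7.5 dB above → -19.3 dBFS.
Stage 2: 15.7 dB above -35 dBFS, reduced 16:1 to 0.98125 dB above → -34.01875 dBFS.
Stage 3: -34.01875 dBFS ≤ -15.8 dBFS, so stage 3 doesn't engage; make-up brings it to -31.01875 dBFS.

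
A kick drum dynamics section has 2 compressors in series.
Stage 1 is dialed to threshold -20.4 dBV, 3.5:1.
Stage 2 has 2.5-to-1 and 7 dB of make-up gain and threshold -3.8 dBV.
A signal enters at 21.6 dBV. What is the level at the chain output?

Stage 1: 42 dB above -20.4 dBV, reduced 3.5:1 to 12 dB above → -8.4 dBV.
Stage 2: -8.4 dBV is at or below the -3.8 dBV threshold — no compression; make-up brings it to -1.4 dBV.

-1.4 dBV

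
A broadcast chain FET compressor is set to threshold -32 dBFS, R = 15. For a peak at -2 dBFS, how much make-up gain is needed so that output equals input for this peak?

The peak compresses to -32 + 30/15 = -30 dBFS.
To reach -2 dBFS requires -2 − (-30) = 28 dB of make-up.

28 dB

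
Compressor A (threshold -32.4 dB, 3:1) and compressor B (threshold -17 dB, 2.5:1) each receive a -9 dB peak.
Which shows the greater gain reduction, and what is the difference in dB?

A: 23.4 dB over, compressed to 7.8 dB over, so 15.6 dB of GR.
B: 8 dB over, compressed to 3.2 dB over, so 4.8 dB of GR.
Difference: 10.8 dB in favour of A.

A, by 10.8 dB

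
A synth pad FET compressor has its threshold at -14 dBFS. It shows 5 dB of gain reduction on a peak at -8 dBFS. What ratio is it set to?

Input overshoot = -8 − (-14) = 6 dB.
Output overshoot = 6 − 5 = 1 dB.
Ratio = input overshoot / output overshoot = 6 / 1 = 6.

6:1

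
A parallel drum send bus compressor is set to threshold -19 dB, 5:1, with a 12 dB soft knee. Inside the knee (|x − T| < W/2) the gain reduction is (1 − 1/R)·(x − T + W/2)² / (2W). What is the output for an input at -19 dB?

-20.2 dB

x − T + W/2 = -19 − (-19) + 6 = 6.
GR = (1 − 1/5) × 6² / 24 = 0.8 × 36 / 24 = 1.2 dB.
Output = -19 − 1.2 = -20.2 dB.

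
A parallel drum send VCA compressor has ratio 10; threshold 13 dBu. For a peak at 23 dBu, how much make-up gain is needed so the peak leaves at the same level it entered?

Without make-up, output = threshold + overshoot/10 = 13 + 1 = 14 dBu.
Gap to target: 9 dB.

9 dB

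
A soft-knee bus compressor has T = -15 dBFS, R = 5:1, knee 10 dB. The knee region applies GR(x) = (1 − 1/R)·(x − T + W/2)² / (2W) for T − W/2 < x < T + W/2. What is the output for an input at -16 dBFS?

x − T + W/2 = -16 − (-15) + 5 = 4.
GR = (1 − 1/5) × 4² / 20 = 0.8 × 16 / 20 = 0.64 dB.
Output = -16 − 0.64 = -16.64 dBFS.

-16.64 dBFS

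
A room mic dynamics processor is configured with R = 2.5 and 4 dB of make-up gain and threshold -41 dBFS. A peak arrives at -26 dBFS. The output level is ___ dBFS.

Overshoot: -26 − (-41) = 15 dB.
At 2.5:1 the overshoot is divided by 2.5, leaving 6 dB above threshold.
Output = -41 + 6 = -35 dBFS; make-up adds 4 dB, giving -31 dBFS.

-31 dBFS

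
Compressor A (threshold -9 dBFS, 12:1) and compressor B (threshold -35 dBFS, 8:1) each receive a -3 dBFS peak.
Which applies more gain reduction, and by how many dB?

A: overshoot 6 dB → output overshoot 0.5 dB → GR 5.5 dB.
B: overshoot 32 dB → output overshoot 4 dB → GR 28 dB.
B reduces 22.5 dB more.

B, by 22.5 dB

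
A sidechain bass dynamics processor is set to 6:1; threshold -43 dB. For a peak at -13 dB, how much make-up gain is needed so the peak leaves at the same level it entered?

25 dB

Overshoot 30 dB → 30/6 = 5 dB after compression, so the compressed level is -43 + 5 = -38 dB.
Make-up = target − compressed = -13 − (-38) = 25 dB.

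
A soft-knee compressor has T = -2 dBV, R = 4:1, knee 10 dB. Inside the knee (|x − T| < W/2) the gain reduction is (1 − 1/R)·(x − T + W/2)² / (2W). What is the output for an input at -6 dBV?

x − T + W/2 = -6 − (-2) + 5 = 1.
GR = (1 − 1/4) × 1² / 20 = 0.75 × 1 / 20 = 0.0375 dB.
Output = -6 − 0.0375 = -6.0375 dBV.

-6.0375 dBV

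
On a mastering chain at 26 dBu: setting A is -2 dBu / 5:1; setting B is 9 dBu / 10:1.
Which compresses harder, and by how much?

A: 28 dB over, compressed to 5.6 dB over, so 22.4 dB of GR.
B: 17 dB over, compressed to 1.7 dB over, so 15.3 dB of GR.
A reduces 7.1 dB more.

A, by 7.1 dB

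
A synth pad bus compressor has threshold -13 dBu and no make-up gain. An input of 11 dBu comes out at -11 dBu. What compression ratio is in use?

12:1

Input overshoot = 11 − (-13) = 24 dB; output overshoot = -11 − (-13) = 2 dB.
Ratio = 24 / 2 = 12.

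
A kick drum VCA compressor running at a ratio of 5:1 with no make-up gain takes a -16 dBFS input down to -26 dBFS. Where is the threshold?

Gain reduction = -16 − (-26) = 10 dB; output overshoot = GR / (R − 1) = 10 / 4 = 2.5 dB.
Threshold = output − output overshoot = -26 − 2.5 = -28.5 dBFS.

-28.5 dBFS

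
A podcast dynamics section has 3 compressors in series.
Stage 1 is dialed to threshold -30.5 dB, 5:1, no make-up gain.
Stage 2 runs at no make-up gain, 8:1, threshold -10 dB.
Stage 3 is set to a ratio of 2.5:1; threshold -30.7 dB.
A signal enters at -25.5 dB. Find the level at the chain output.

-30.22 dB

Stage 1: 5 dB above -30.5 dB, reduced 5:1 to 1 dB above → -29.5 dB.
Stage 2: -29.5 dB is at or below the -10 dB threshold — no compression; output -29.5 dB.
Stage 3: -29.5 dB is 1.2 dB over -30.7 dB; at 2.5:1 that becomes 0.48 dB over, giving -30.22 dB.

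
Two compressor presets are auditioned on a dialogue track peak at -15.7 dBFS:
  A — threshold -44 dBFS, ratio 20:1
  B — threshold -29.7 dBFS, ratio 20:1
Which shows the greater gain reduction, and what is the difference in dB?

A, by 13.585 dB

A: overshoot 28.3 dB → output overshoot 1.415 dB → GR 26.885 dB.
B: overshoot 14 dB → output overshoot 0.7 dB → GR 13.3 dB.
A applies 13.585 dB more gain reduction.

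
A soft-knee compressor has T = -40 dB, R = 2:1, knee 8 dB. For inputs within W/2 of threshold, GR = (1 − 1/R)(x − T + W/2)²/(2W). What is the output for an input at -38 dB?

-39.125 dB

x − T + W/2 = -38 − (-40) + 4 = 6.
GR = (1 − 1/2) × 6² / 16 = 0.5 × 36 / 16 = 1.125 dB.
Output = -38 − 1.125 = -39.125 dB.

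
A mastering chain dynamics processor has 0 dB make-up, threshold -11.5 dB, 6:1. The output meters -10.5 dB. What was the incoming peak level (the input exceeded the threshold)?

Post-compression overshoot = -10.5 − (-11.5) = 1 dB.
Undo the ratio: input overshoot = 1 × 6 = 6 dB, giving input = -5.5 dB.

-5.5 dB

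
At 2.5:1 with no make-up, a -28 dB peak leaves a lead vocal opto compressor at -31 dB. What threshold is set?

-33 dB

Input is 5 dB above T (since output overshoot × R = input overshoot: (-31 − T)·2.5 = -28 − T gives T = -33 dB).
Check: -33 + (-28 − (-33))/2.5 = -33 + 2 = -31 dB. ✓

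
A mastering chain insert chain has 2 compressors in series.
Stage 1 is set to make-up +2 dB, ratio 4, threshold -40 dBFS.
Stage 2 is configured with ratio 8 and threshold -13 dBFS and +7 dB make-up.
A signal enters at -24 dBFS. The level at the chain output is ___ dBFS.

Stage 1: 16 dB above -40 dBFS, reduced 4:1 to 4 dB above → -36 dBFS; +2 dB make-up → -34 dBFS.
Stage 2: -34 dBFS is at or below the -13 dBFS threshold — no compression; make-up brings it to -27 dBFS.

-27 dBFS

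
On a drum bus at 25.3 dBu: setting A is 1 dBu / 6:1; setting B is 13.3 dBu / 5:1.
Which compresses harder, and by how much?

A: 24.3 dB over, compressed to 4.05 dB over, so 20.25 dB of GR.
B: 12 dB over, compressed to 2.4 dB over, so 9.6 dB of GR.
A reduces 10.65 dB more.

A, by 10.65 dB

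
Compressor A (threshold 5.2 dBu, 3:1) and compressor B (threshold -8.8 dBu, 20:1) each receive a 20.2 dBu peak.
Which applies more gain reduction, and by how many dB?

A: overshoot 15 dB → output overshoot 5 dB → GR 10 dB.
B: overshoot 29 dB → output overshoot 1.45 dB → GR 27.55 dB.
Difference: 17.55 dB in favour of B.

B, by 17.55 dB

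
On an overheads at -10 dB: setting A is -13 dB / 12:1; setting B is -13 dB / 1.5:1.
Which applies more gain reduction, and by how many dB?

A, by 1.75 dB

A: overshoot 3 dB → output overshoot 0.25 dB → GR 2.75 dB.
B: overshoot 3 dB → output overshoot 2 dB → GR 1 dB.
Difference: 1.75 dB in favour of A.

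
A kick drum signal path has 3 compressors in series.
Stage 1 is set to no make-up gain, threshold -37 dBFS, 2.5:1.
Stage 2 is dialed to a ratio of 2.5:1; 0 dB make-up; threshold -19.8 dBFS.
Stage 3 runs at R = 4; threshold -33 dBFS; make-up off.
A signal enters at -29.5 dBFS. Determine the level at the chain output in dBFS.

-34 dBFS

Stage 1: overshoot 7.5 dB → 7.5/2.5 = 3 dB → -34 dBFS.
Stage 2: -34 dBFS is at or below the -19.8 dBFS threshold — no compression; output -34 dBFS.
Stage 3: -34 dBFS is at or below the -33 dBFS threshold — no compression; output -34 dBFS.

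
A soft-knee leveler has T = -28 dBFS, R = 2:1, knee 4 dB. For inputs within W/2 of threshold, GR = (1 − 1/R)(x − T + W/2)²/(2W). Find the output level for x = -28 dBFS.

-28.25 dBFS

x − T + W/2 = -28 − (-28) + 2 = 2.
GR = (1 − 1/2) × 2² / 8 = 0.5 × 4 / 8 = 0.25 dB.
Output = -28 − 0.25 = -28.25 dBFS.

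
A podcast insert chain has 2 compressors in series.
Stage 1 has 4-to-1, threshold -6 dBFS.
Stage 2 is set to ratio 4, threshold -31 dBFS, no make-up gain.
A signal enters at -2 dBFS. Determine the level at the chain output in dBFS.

Stage 1: -2 dBFS is 4 dB over -6 dBFS; at 4:1 that becomes 1 dB over, giving -5 dBFS.
Stage 2: overshoot 26 dB → 26/4 = 6.5 dB → -24.5 dBFS.

-24.5 dBFS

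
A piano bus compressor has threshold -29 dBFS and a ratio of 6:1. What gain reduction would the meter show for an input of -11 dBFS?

The signal is 18 dB above threshold.
A 6:1 ratio leaves 3 dB of that excess.
So the signal is attenuated by 18 − 3 = 15 dB.

15 dB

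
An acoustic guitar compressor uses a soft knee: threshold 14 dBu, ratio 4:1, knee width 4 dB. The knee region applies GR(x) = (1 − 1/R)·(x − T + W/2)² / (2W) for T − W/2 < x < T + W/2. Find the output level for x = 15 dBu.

x − T + W/2 = 15 − 14 + 2 = 3.
GR = (1 − 1/4) × 3² / 8 = 0.75 × 9 / 8 = 0.84375 dB.
Output = 15 − 0.84375 = 14.15625 dBu.

14.15625 dBu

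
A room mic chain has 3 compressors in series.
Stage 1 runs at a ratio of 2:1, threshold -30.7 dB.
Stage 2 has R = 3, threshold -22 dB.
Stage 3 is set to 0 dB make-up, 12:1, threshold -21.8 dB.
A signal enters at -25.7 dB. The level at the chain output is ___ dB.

Stage 1: overshoot 5 dB → 5/2 = 2.5 dB → -28.2 dB.
Stage 2: -28.2 dB ≤ -22 dB, so stage 2 doesn't engage; output -28.2 dB.
Stage 3: -28.2 dB ≤ -21.8 dB, so stage 3 doesn't engage; output -28.2 dB.

-28.2 dB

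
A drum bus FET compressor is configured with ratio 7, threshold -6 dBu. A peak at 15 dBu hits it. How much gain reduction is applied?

Overshoot = 15 − (-6) = 21 dB.
A 7:1 ratio leaves 3 dB of that excess.
GR = overshoot in − overshoot out = 21 − 3 = 18 dB.

18 dB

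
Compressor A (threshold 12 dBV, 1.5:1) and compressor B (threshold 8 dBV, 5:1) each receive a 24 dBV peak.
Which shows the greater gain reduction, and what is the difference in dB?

A: 12 dB over, compressed to 8 dB over, so 4 dB of GR.
B: 16 dB over, compressed to 3.2 dB over, so 12.8 dB of GR.
B reduces 8.8 dB more.

B, by 8.8 dB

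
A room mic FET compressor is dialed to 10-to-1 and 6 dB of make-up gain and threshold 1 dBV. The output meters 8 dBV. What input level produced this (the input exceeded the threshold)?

Remove make-up: 8 − 6 = 2 dBV.
Post-compression overshoot = 2 − 1 = 1 dB.
Undo the ratio: input overshoot = 1 × 10 = 10 dB, giving input = 11 dBV.

11 dBV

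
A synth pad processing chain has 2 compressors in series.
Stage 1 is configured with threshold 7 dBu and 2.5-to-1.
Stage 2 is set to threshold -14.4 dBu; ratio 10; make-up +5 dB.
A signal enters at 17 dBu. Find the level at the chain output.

Stage 1: 10 dB above 7 dBu, reduced 2.5:1 to 4 dB above → 11 dBu.
Stage 2: 11 dBu is 25.4 dB over -14.4 dBu; at 10:1 that becomes 2.54 dB over, giving -11.86 dBu; +5 dB make-up → -6.86 dBu.

-6.86 dBu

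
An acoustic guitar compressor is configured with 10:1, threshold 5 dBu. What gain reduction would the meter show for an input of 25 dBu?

Overshoot = 25 − 5 = 20 dB.
After 10:1 compression the overshoot becomes 20/10 = 2 dB.
So the signal is attenuated by 20 − 2 = 18 dB.

18 dB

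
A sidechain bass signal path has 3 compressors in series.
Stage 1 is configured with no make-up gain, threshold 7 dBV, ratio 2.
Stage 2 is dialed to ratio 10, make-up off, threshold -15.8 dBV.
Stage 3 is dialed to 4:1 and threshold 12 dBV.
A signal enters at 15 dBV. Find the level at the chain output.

-13.12 dBV

Stage 1: overshoot 8 dB → 8/2 = 4 dB → 11 dBV.
Stage 2: 26.8 dB above -15.8 dBV, reduced 10:1 to 2.68 dB above → -13.12 dBV.
Stage 3: below threshold (-13.12 ≤ 12); passes unchanged; output -13.12 dBV.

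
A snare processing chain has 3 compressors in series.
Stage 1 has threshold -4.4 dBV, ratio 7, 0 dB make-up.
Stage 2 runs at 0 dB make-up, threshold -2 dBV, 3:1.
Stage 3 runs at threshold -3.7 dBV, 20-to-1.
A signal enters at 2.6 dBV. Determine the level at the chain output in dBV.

-3.685 dBV

Stage 1: 7 dB above -4.4 dBV, reduced 7:1 to 1 dB above → -3.4 dBV.
Stage 2: -3.4 dBV ≤ -2 dBV, so stage 2 doesn't engage; output -3.4 dBV.
Stage 3: -3.4 dBV is 0.3 dB over -3.7 dBV; at 20:1 that becomes 0.015 dB over, giving -3.685 dBV.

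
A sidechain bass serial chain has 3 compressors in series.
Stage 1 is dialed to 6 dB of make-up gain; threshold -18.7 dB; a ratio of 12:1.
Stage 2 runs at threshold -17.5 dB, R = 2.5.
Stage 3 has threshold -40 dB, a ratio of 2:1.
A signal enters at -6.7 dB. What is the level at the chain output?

Stage 1: -6.7 dB is 12 dB over -18.7 dB; at 12:1 that becomes 1 dB over, giving -17.7 dB; +6 dB make-up → -11.7 dB.
Stage 2: overshoot 5.8 dB → 5.8/2.5 = 2.32 dB → -15.18 dB.
Stage 3: overshoot 24.82 dB → 24.82/2 = 12.41 dB → -27.59 dB.

-27.59 dB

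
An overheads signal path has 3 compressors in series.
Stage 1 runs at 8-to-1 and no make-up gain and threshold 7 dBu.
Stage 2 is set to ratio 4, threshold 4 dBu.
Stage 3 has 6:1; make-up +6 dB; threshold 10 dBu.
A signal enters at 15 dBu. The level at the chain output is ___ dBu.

11 dBu

Stage 1: 15 dBu is 8 dB over 7 dBu; at 8:1 that becomes 1 dB over, giving 8 dBu.
Stage 2: 8 dBu is 4 dB over 4 dBu; at 4:1 that becomes 1 dB over, giving 5 dBu.
Stage 3: 5 dBu is at or below the 10 dBu threshold — no compression; make-up brings it to 11 dBu.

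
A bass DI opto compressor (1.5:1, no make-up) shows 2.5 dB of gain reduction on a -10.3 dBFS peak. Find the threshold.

-17.8 dBFS

Let T be the threshold. Output overshoot = (input overshoot)/R, so -12.8 − T = (-10.3 − T)/1.5.
1.5·(-12.8 − T) = -10.3 − T → 0.5·T = -19.2 − (-10.3) = -8.9.
T = -8.9/0.5 = -17.8 dBFS.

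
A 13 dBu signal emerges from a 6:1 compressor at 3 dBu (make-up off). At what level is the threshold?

Let T be the threshold. Output overshoot = (input overshoot)/R, so 3 − T = (13 − T)/6.
6·(3 − T) = 13 − T → 5·T = 18 − 13 = 5.
T = 5/5 = 1 dBu.

1 dBu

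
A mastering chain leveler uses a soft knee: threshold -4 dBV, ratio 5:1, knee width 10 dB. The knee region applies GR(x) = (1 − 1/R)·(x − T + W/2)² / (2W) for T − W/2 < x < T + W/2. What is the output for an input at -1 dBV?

x − T + W/2 = -1 − (-4) + 5 = 8.
GR = (1 − 1/5) × 8² / 20 = 0.8 × 64 / 20 = 2.56 dB.
Output = -1 − 2.56 = -3.56 dBV.

-3.56 dBV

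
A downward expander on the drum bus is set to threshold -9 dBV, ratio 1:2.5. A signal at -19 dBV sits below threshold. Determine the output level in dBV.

-34 dBV

Undershoot = (-9) − (-19) = 10 dB.
At 1:2.5, that expands to 25 dB under threshold.
Output = -9 − 25 = -34 dBV.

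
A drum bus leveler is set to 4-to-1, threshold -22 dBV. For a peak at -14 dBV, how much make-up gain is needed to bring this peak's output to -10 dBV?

Overshoot 8 dB → 8/4 = 2 dB after compression, so the compressed level is -22 + 2 = -20 dBV.
Make-up = target − compressed = -10 − (-20) = 10 dB.

10 dB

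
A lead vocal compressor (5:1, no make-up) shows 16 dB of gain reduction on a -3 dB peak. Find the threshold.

Input is 20 dB above T (since output overshoot × R = input overshoot: (-19 − T)·5 = -3 − T gives T = -23 dB).
Check: -23 + (-3 − (-23))/5 = -23 + 4 = -19 dB. ✓

-23 dB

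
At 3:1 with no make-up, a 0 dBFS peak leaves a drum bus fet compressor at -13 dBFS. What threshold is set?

-19.5 dBFS

Gain reduction = 0 − (-13) = 13 dB; output overshoot = GR / (R − 1) = 13 / 2 = 6.5 dB.
Threshold = output − output overshoot = -13 − 6.5 = -19.5 dBFS.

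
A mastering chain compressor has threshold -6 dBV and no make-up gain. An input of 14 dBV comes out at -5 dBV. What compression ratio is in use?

Input overshoot = 14 − (-6) = 20 dB; output overshoot = -5 − (-6) = 1 dB.
Ratio = 20 / 1 = 20.

20:1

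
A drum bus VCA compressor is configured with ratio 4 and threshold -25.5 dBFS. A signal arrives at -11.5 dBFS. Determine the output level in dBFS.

-11.5 dBFS sits 14 dB over threshold.
At 4:1 the overshoot is divided by 4, leaving 3.5 dB above threshold.
So the level is -25.5 + 3.5 = -22 dBFS.

-22 dBFS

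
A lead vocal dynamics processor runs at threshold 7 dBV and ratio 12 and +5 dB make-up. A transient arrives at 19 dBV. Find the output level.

The input is 12 dB above the 7 dBV threshold.
12:1 compression reduces that to 12/12 = 1 dB over.
That puts the output at 8 dBV; make-up adds 5 dB, giving 13 dBV.

13 dBV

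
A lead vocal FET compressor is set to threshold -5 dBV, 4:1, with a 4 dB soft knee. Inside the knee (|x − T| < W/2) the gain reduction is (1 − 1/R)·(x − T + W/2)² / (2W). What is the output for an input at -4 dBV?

-4.84375 dBV

x − T + W/2 = -4 − (-5) + 2 = 3.
GR = (1 − 1/4) × 3² / 8 = 0.75 × 9 / 8 = 0.84375 dB.
Output = -4 − 0.84375 = -4.84375 dBV.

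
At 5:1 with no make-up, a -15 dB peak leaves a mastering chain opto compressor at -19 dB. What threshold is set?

-20 dB

Let T be the threshold. Output overshoot = (input overshoot)/R, so -19 − T = (-15 − T)/5.
5·(-19 − T) = -15 − T → 4·T = -95 − (-15) = -80.
T = -80/4 = -20 dB.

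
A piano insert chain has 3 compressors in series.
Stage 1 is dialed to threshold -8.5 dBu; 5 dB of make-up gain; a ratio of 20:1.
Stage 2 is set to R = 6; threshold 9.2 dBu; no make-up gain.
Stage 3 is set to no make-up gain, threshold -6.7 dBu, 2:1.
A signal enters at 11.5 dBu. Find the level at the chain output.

-4.6 dBu

Stage 1: 11.5 dBu is 20 dB over -8.5 dBu; at 20:1 that becomes 1 dB over, giving -7.5 dBu; +5 dB make-up → -2.5 dBu.
Stage 2: below threshold (-2.5 ≤ 9.2); passes unchanged; output -2.5 dBu.
Stage 3: overshoot 4.2 dB → 4.2/2 = 2.1 dB → -4.6 dBu.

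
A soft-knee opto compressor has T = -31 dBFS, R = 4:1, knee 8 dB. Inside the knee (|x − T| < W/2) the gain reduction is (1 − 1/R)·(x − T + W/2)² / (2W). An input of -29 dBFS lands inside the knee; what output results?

x − T + W/2 = -29 − (-31) + 4 = 6.
GR = (1 − 1/4) × 6² / 16 = 0.75 × 36 / 16 = 1.6875 dB.
Output = -29 − 1.6875 = -30.6875 dBFS.

-30.6875 dBFS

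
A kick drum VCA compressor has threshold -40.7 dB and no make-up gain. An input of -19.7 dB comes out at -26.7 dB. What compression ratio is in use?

1.5:1

Input overshoot = -19.7 − (-40.7) = 21 dB; output overshoot = -26.7 − (-40.7) = 14 dB.
Ratio = 21 / 14 = 1.5.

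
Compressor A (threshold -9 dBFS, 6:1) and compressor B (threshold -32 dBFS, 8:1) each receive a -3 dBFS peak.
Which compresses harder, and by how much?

B, by 20.375 dB

A: overshoot 6 dB → output overshoot 1 dB → GR 5 dB.
B: overshoot 29 dB → output overshoot 3.625 dB → GR 25.375 dB.
B reduces 20.375 dB more.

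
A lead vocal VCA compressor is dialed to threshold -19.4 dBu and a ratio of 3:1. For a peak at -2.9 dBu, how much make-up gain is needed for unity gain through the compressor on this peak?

The peak compresses to -19.4 + 16.5/3 = -13.9 dBu.
To reach -2.9 dBu requires -2.9 − (-13.9) = 11 dB of make-up.

11 dB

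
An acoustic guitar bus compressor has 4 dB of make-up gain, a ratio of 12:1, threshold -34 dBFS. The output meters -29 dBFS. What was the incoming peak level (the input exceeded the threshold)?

-22 dBFS

Remove make-up: -29 − 4 = -33 dBFS.
Post-compression overshoot = -33 − (-34) = 1 dB.
Before 12:1 compression the overshoot was 1 × 12 = 12 dB, so input = -34 + 12 = -22 dBFS.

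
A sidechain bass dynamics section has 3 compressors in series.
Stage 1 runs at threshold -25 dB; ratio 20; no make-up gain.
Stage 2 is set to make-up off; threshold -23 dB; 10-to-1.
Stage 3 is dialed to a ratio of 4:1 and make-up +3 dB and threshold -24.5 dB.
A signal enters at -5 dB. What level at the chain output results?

-21.375 dB

Stage 1: overshoot 20 dB → 20/20 = 1 dB → -24 dB.
Stage 2: -24 dB ≤ -23 dB, so stage 2 doesn't engage; output -24 dB.
Stage 3: -24 dB is 0.5 dB over -24.5 dB; at 4:1 that becomes 0.125 dB over, giving -24.375 dB; +3 dB make-up → -21.375 dB.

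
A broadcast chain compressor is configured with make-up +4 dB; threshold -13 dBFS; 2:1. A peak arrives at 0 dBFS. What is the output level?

-2.5 dBFS

0 dBFS sits 13 dB over threshold.
2:1 compression reduces that to 13/2 = 6.5 dB over.
So the level is -13 + 6.5 = -6.5 dBFS; make-up adds 4 dB, giving -2.5 dBFS.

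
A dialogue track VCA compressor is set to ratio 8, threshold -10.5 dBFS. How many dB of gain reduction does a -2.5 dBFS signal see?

The signal is 8 dB above threshold.
At 8:1, output sits 8/8 = 1 dB above threshold.
So the signal is attenuated by 8 − 1 = 7 dB.

7 dB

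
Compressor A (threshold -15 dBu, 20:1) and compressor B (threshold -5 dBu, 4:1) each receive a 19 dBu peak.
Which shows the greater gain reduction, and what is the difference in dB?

A: 34 dB over, compressed to 1.7 dB over, so 32.3 dB of GR.
B: 24 dB over, compressed to 6 dB over, so 18 dB of GR.
A reduces 14.3 dB more.

A, by 14.3 dB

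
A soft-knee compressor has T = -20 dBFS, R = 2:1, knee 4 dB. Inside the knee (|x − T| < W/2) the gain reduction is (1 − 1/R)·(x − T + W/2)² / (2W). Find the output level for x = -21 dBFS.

-21.0625 dBFS

x − T + W/2 = -21 − (-20) + 2 = 1.
GR = (1 − 1/2) × 1² / 8 = 0.5 × 1 / 8 = 0.0625 dB.
Output = -21 − 0.0625 = -21.0625 dBFS.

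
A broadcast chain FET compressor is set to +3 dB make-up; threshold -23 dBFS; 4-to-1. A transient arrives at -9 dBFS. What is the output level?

Overshoot: -9 − (-23) = 14 dB.
4:1 compression reduces that to 14/4 = 3.5 dB over.
Output = -23 + 3.5 = -19.5 dBFS; make-up adds 3 dB, giving -16.5 dBFS.

-16.5 dBFS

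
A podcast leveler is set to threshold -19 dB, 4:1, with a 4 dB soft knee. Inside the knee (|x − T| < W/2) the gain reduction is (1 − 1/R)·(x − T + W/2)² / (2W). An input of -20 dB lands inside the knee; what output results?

-20.09375 dB

x − T + W/2 = -20 − (-19) + 2 = 1.
GR = (1 − 1/4) × 1² / 8 = 0.75 × 1 / 8 = 0.09375 dB.
Output = -20 − 0.09375 = -20.09375 dB.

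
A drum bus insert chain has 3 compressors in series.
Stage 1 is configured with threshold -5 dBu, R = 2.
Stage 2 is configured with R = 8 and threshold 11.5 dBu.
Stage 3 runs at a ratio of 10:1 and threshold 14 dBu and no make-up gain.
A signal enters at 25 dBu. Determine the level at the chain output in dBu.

Stage 1: 25 dBu is 30 dB over -5 dBu; at 2:1 that becomes 15 dB over, giving 10 dBu.
Stage 2: below threshold (10 ≤ 11.5); passes unchanged; output 10 dBu.
Stage 3: below threshold (10 ≤ 14); passes unchanged; output 10 dBu.

10 dBu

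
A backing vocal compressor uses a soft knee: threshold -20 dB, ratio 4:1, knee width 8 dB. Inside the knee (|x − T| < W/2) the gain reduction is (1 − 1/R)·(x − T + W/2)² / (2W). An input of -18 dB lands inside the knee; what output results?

x − T + W/2 = -18 − (-20) + 4 = 6.
GR = (1 − 1/4) × 6² / 16 = 0.75 × 36 / 16 = 1.6875 dB.
Output = -18 − 1.6875 = -19.6875 dB.

-19.6875 dB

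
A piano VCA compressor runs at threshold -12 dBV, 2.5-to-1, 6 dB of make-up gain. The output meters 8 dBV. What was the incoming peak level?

Before make-up, the level was 8 − 6 = 2 dBV.
Post-compression overshoot = 2 − (-12) = 14 dB.
Before 2.5:1 compression the overshoot was 14 × 2.5 = 35 dB, so input = -12 + 35 = 23 dBV.

23 dBV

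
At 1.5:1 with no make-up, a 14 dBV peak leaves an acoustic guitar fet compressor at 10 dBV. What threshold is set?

2 dBV

Gain reduction = 14 − 10 = 4 dB; output overshoot = GR / (R − 1) = 4 / 0.5 = 8 dB.
Threshold = output − output overshoot = 10 − 8 = 2 dBV.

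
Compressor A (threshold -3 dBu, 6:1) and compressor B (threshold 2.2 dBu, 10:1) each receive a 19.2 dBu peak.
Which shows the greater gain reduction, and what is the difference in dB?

A: overshoot 22.2 dB → output overshoot 3.7 dB → GR 18.5 dB.
B: overshoot 17 dB → output overshoot 1.7 dB → GR 15.3 dB.
A applies 3.2 dB more gain reduction.

A, by 3.2 dB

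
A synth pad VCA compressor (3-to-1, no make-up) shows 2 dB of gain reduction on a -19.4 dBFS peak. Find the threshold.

Gain reduction = -19.4 − (-21.4) = 2 dB; output overshoot = GR / (R − 1) = 2 / 2 = 1 dB.
Threshold = output − output overshoot = -21.4 − 1 = -22.4 dBFS.

-22.4 dBFS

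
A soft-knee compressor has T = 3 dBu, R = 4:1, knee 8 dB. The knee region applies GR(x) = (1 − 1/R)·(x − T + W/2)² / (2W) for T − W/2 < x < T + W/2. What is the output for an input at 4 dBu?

x − T + W/2 = 4 − 3 + 4 = 5.
GR = (1 − 1/4) × 5² / 16 = 0.75 × 25 / 16 = 1.171875 dB.
Output = 4 − 1.171875 = 2.828125 dBu.

2.828125 dBu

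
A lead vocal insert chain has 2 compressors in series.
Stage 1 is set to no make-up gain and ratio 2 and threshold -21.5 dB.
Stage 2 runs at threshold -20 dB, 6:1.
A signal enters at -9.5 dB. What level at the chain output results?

-19.25 dB

Stage 1: -9.5 dB is 12 dB over -21.5 dB; at 2:1 that becomes 6 dB over, giving -15.5 dB.
Stage 2: 4.5 dB above -20 dB, reduced 6:1 to 0.75 dB above → -19.25 dB.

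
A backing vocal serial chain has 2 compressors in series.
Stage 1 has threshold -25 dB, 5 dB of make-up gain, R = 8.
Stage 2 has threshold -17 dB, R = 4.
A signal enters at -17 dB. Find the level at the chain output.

Stage 1: -17 dB is 8 dB over -25 dB; at 8:1 that becomes 1 dB over, giving -24 dB; +5 dB make-up → -19 dB.
Stage 2: below threshold (-19 ≤ -17); passes unchanged; output -19 dB.

-19 dB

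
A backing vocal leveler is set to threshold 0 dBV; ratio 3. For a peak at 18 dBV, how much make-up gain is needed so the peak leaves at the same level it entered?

Without make-up, output = threshold + overshoot/3 = 0 + 6 = 6 dBV.
Gap to target: 12 dB.

12 dB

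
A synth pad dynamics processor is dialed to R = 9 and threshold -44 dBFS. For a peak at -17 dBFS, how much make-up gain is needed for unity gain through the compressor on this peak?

The peak compresses to -44 + 27/9 = -41 dBFS.
To reach -17 dBFS requires -17 − (-41) = 24 dB of make-up.

24 dB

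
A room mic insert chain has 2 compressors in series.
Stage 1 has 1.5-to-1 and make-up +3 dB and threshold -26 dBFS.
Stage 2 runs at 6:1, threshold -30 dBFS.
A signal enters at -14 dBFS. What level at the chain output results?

-27.5 dBFS

Stage 1: 12 dB above -26 dBFS, reduced 1.5:1 to 8 dB above → -18 dBFS; +3 dB make-up → -15 dBFS.
Stage 2: overshoot 15 dB → 15/6 = 2.5 dB → -27.5 dBFS.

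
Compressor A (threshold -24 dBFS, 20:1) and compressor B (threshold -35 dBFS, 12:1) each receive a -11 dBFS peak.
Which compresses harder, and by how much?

A: GR = 13 − 13/20 = 12.35 dB.
B: GR = 24 − 24/12 = 22 dB.
B reduces 9.65 dB more.

B, by 9.65 dB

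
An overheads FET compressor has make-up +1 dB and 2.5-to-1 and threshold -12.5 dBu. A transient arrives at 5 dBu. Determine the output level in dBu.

-4.5 dBu

Overshoot: 5 − (-12.5) = 17.5 dB.
2.5:1 compression reduces that to 17.5/2.5 = 7 dB over.
That puts the output at -5.5 dBu; make-up adds 1 dB, giving -4.5 dBu.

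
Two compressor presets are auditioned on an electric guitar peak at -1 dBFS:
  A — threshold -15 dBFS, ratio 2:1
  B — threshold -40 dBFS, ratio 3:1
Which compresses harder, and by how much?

B, by 19 dB

A: GR = 14 − 14/2 = 7 dB.
B: GR = 39 − 39/3 = 26 dB.
B reduces 19 dB more.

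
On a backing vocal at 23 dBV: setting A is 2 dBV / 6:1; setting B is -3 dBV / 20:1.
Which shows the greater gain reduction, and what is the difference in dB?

A: GR = 21 − 21/6 = 17.5 dB.
B: GR = 26 − 26/20 = 24.7 dB.
B applies 7.2 dB more gain reduction.

B, by 7.2 dB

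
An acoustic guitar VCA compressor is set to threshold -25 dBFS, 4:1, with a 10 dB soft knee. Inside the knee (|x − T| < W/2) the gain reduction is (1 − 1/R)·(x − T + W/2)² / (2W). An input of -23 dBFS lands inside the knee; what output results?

-24.8375 dBFS

x − T + W/2 = -23 − (-25) + 5 = 7.
GR = (1 − 1/4) × 7² / 20 = 0.75 × 49 / 20 = 1.8375 dB.
Output = -23 − 1.8375 = -24.8375 dBFS.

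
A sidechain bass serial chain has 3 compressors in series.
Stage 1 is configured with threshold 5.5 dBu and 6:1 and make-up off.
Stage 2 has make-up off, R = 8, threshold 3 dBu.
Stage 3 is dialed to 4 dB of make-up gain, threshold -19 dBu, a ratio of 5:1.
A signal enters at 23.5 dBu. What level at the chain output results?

-10.4625 dBu

Stage 1: 23.5 dBu is 18 dB over 5.5 dBu; at 6:1 that becomes 3 dB over, giving 8.5 dBu.
Stage 2: overshoot 5.5 dB → 5.5/8 = 0.6875 dB → 3.6875 dBu.
Stage 3: 22.6875 dB above -19 dBu, reduced 5:1 to 4.5375 dB above → -14.4625 dBu; +4 dB make-up → -10.4625 dBu.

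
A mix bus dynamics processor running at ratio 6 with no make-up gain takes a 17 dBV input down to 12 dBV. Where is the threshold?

Input is 6 dB above T (since output overshoot × R = input overshoot: (12 − T)·6 = 17 − T gives T = 11 dBV).
Check: 11 + (17 − 11)/6 = 11 + 1 = 12 dBV. ✓

11 dBV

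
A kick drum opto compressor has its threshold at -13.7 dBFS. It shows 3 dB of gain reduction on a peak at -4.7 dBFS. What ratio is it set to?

Input overshoot = -4.7 − (-13.7) = 9 dB.
Output overshoot = 9 − 3 = 6 dB.
Ratio = input overshoot / output overshoot = 9 / 6 = 1.5.

1.5:1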